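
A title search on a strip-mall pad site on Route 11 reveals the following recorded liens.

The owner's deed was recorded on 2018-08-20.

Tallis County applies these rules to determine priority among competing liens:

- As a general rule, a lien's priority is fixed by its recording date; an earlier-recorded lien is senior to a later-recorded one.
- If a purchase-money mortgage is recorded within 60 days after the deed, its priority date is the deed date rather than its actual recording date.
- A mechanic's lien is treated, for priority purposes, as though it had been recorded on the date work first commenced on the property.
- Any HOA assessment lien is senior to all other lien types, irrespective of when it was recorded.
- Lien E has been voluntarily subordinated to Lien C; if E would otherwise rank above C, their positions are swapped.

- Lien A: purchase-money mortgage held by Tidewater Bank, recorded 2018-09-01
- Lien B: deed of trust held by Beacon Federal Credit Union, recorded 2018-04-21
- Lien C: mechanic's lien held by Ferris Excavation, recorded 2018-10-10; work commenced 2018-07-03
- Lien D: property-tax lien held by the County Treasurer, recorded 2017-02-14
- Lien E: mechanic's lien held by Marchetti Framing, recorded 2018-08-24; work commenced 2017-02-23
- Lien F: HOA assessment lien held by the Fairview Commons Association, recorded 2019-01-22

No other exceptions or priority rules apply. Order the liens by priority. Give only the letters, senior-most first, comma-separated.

Effective dates after the stated exceptions: A's effective date is the deed date, 2018-08-20; C relates back to 2018-07-03 (work commenced); E's effective date is 2017-02-23, when work began.
F, as an HOA assessment lien, has superpriority and ranks first.
Remaining liens by effective date: D (2017-02-14), E (2017-02-23), B (2018-04-21), C (2018-07-03), A (2018-08-20).
The subordination applies — E was senior to C — so E and C swap.

F, D, C, B, E, A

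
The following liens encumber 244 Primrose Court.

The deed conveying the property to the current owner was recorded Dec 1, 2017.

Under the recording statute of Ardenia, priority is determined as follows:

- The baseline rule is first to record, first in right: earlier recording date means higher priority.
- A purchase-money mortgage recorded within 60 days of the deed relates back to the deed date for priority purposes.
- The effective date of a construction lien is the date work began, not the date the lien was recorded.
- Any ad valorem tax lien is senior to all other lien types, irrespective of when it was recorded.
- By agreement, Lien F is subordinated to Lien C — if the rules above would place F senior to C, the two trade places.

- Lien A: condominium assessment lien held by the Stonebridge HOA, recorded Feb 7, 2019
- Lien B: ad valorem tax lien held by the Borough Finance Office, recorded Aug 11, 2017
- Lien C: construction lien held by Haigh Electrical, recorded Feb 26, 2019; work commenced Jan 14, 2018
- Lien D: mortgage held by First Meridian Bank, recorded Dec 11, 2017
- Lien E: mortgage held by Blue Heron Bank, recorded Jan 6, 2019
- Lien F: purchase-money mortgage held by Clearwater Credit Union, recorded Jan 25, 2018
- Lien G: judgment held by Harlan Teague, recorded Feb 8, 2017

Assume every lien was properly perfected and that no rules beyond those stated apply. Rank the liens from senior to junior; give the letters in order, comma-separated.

B, G, C, D, F, E, A

First, effective dates: C is treated as recorded Jan 14, 2018, the work-commencement date; F was recorded within the 60-day window, so its effective date is the deed date Dec 1, 2017.
B, as an ad valorem tax lien, has superpriority and ranks first.
The other liens, earliest effective date first: G (Feb 8, 2017), F (Dec 1, 2017), D (Dec 11, 2017), C (Jan 14, 2018), E (Jan 6, 2019), A (Feb 7, 2019).
F would otherwise be senior to C, so under the subordination agreement F and C exchange positions.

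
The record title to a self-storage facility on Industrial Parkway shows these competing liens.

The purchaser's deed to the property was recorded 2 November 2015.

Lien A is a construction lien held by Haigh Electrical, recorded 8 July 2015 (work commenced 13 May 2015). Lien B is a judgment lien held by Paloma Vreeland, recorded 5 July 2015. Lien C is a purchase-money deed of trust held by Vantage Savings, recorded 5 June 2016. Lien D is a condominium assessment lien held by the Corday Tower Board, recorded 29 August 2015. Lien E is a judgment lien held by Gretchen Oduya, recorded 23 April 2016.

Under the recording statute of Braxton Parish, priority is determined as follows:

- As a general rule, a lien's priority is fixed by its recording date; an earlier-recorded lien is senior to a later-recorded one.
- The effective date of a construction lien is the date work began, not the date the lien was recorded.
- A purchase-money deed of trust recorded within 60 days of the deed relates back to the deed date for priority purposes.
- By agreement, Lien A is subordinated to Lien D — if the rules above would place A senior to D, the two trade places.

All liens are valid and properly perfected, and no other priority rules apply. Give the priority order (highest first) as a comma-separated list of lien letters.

D, B, A, E, C

Effective dates after the stated exceptions: A's effective date is 13 May 2015, when work began; C missed the 60-day window (216 days after the deed), so its recording date stands.
By effective date, earliest first: A (13 May 2015), B (5 July 2015), D (29 August 2015), E (23 April 2016), C (5 June 2016).
The subordination applies — A was senior to D — so A and D swap.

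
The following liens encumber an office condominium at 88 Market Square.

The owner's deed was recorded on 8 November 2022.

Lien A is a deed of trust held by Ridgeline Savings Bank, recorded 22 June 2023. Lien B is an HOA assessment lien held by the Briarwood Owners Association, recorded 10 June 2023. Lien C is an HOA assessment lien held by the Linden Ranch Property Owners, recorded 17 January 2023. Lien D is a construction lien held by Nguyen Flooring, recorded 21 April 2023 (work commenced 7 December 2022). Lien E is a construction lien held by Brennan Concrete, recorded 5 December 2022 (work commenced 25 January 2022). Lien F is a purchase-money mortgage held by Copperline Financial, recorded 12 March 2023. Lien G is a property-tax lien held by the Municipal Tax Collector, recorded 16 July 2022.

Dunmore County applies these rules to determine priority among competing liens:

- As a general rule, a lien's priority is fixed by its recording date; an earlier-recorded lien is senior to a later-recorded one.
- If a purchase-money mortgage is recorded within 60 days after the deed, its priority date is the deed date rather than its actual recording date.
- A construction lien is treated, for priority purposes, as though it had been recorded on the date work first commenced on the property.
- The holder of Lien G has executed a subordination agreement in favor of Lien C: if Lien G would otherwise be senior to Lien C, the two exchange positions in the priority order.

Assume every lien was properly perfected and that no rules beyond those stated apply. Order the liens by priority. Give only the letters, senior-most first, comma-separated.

Effective dates after the stated exceptions: D's effective date is 7 December 2022, when work began; E relates back to 25 January 2022 (work commenced); F missed the 60-day window (124 days after the deed), so its recording date stands.
By effective date, earliest first: E (25 January 2022), G (16 July 2022), D (7 December 2022), C (17 January 2023), F (12 March 2023), B (10 June 2023), A (22 June 2023).
The subordination applies — G was senior to C — so G and C swap.

E, C, D, G, F, B, A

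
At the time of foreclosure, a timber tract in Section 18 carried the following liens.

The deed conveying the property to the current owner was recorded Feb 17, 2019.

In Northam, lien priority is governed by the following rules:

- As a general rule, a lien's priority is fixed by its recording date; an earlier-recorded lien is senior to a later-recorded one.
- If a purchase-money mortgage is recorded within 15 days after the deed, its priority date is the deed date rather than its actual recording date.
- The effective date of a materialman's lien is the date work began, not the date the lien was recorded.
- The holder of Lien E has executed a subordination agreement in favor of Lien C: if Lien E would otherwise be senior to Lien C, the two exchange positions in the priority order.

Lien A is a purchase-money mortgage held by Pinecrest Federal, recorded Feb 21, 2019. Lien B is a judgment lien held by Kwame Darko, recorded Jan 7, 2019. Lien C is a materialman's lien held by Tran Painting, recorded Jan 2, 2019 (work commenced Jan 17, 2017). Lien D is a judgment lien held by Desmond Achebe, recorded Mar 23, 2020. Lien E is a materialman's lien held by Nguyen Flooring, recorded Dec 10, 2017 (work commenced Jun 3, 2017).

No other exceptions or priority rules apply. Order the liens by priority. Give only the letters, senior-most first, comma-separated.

Adjusting effective dates: A was recorded within the 15-day window, so its effective date is the deed date Feb 17, 2019; C is treated as recorded Jan 17, 2017, the work-commencement date; E relates back to Jun 3, 2017 (work commenced).
By effective date: C (Jan 17, 2017), E (Jun 3, 2017), B (Jan 7, 2019), A (Feb 17, 2019), D (Mar 23, 2020).
E already ranks below C; the subordination has no effect.

C, E, B, A, D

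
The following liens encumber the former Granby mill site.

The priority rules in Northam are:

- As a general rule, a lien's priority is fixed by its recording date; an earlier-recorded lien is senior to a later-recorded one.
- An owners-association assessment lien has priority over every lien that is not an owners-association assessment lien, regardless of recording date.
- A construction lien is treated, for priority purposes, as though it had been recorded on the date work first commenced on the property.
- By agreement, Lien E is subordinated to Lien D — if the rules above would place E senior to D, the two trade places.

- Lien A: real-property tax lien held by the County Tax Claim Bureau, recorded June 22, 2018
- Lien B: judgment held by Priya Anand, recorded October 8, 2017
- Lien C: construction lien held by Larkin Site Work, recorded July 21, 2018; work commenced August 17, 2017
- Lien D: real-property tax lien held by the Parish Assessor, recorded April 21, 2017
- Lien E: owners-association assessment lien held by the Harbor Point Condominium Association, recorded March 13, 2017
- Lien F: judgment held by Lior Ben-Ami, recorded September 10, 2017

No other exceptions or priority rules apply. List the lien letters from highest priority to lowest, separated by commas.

First, effective dates: C is treated as recorded August 17, 2017, the work-commencement date.
E is an owners-association assessment lien, so it outranks all other liens regardless of date.
Ordering the rest by effective date: D (April 21, 2017), C (August 17, 2017), F (September 10, 2017), B (October 8, 2017), A (June 22, 2018).
E would otherwise be senior to D, so under the subordination agreement E and D exchange positions.

D, E, C, F, B, A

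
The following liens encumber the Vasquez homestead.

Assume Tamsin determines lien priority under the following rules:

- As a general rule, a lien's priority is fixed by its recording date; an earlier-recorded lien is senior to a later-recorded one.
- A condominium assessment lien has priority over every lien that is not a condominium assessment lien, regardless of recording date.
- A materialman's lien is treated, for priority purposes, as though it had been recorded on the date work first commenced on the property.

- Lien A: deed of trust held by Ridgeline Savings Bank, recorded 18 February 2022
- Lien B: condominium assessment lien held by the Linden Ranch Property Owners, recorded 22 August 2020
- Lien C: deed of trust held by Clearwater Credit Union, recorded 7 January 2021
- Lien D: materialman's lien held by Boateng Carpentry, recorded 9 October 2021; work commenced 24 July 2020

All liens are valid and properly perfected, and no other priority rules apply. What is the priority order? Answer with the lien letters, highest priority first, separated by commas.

Effective dates: D is treated as recorded 24 July 2020, the work-commencement date.
As a condominium assessment lien, B is senior to every other lien.
Remaining liens by effective date: D (24 July 2020), C (7 January 2021), A (18 February 2022).

B, D, C, A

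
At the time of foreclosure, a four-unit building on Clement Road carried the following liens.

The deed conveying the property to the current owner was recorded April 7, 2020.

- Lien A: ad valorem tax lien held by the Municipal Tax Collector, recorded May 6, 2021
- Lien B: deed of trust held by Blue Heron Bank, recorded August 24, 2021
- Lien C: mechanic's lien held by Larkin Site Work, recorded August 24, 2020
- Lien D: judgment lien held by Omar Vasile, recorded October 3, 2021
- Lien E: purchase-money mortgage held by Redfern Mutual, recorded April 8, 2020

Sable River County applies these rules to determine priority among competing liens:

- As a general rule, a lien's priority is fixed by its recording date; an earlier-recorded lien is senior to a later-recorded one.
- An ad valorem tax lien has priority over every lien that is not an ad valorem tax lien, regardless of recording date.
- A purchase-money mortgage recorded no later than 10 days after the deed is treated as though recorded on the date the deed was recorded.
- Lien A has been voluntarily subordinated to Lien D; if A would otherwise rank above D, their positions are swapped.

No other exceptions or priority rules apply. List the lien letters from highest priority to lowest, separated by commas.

First, effective dates: E relates back to the deed date April 7, 2020.
A is an ad valorem tax lien and takes priority over every other lien.
Remaining liens by effective date: E (April 7, 2020), C (August 24, 2020), B (August 24, 2021), D (October 3, 2021).
A would otherwise be senior to D, so under the subordination agreement A and D exchange positions.

D, E, C, B, A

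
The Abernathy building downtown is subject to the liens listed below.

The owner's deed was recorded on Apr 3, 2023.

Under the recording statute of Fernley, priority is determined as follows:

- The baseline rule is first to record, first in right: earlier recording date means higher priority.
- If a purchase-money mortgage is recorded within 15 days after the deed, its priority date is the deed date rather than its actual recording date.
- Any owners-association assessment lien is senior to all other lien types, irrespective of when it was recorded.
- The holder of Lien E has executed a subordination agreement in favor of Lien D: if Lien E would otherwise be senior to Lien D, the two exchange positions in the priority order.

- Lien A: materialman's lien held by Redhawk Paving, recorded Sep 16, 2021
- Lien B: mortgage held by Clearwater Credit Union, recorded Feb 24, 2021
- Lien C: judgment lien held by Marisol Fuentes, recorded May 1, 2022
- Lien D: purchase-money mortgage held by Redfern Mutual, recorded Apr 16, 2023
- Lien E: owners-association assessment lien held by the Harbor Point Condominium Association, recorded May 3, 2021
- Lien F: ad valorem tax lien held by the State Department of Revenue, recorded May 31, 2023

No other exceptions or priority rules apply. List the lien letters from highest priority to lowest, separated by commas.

First, effective dates: D was recorded within the 15-day window, so its effective date is the deed date Apr 3, 2023.
E is an owners-association assessment lien and takes priority over every other lien.
Remaining liens by effective date: B (Feb 24, 2021), A (Sep 16, 2021), C (May 1, 2022), D (Apr 3, 2023), F (May 31, 2023).
E is senior to D before the subordination, so the two trade places.

D, B, A, C, E, F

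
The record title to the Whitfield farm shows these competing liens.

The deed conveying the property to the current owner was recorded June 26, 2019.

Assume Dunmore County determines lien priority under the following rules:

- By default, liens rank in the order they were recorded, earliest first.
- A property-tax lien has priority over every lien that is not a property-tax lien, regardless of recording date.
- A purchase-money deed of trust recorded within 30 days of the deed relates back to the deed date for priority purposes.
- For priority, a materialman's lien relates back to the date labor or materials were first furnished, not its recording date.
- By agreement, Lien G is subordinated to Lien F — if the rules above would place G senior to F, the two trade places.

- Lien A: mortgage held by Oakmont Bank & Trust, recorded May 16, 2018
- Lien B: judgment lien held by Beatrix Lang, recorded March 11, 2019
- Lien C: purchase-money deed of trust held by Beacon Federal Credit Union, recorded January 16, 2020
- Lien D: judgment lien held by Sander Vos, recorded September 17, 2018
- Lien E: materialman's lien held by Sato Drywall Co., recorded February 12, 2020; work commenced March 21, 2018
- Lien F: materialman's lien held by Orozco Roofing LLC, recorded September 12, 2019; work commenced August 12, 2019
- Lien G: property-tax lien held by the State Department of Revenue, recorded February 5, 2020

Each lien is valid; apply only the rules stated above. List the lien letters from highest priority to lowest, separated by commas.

First, effective dates: C was recorded 204 days after the deed, outside the 30-day window, so it keeps its recording date; E relates back to March 21, 2018 (work commenced); F relates back to August 12, 2019 (work commenced).
G, as a property-tax lien, has superpriority and ranks first.
The other liens, earliest effective date first: E (March 21, 2018), A (May 16, 2018), D (September 17, 2018), B (March 11, 2019), F (August 12, 2019), C (January 16, 2020).
G would otherwise be senior to F, so under the subordination agreement G and F exchange positions.

F, E, A, D, B, G, C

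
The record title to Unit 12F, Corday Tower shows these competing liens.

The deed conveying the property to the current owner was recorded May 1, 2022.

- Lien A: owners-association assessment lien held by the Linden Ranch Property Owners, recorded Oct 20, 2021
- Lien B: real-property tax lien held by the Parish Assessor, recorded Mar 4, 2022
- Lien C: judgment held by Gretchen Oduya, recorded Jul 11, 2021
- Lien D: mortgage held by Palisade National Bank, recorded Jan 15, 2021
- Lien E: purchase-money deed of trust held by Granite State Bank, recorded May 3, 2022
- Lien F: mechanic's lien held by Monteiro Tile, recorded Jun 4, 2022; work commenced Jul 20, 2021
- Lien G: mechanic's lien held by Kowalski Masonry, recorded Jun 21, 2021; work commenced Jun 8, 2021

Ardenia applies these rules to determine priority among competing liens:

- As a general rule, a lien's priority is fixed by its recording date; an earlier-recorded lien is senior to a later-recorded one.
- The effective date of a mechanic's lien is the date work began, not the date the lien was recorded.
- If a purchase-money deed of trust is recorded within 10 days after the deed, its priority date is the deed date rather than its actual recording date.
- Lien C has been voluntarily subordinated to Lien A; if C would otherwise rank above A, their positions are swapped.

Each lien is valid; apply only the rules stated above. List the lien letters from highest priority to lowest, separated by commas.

D, G, A, F, C, B, E

Adjusting effective dates: E relates back to the deed date May 1, 2022; F relates back to Jul 20, 2021 (work commenced); G is treated as recorded Jun 8, 2021, the work-commencement date.
By effective date: D (Jan 15, 2021), G (Jun 8, 2021), C (Jul 11, 2021), F (Jul 20, 2021), A (Oct 20, 2021), B (Mar 4, 2022), E (May 1, 2022).
The subordination applies — C was senior to A — so C and A swap.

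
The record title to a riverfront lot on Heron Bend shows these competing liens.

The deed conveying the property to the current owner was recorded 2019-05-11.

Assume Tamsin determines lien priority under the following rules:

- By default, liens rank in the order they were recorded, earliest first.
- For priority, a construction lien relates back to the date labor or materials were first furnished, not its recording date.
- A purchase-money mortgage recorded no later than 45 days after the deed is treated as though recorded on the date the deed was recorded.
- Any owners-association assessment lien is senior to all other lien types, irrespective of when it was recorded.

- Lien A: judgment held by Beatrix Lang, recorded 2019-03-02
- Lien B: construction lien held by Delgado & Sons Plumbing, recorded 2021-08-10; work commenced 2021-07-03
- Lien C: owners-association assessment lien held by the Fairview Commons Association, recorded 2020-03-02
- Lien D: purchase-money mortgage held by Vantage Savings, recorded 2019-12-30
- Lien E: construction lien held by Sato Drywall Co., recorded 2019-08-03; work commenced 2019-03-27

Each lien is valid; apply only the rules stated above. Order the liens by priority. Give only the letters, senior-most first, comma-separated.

C, A, E, D, B

Adjusting effective dates: B's effective date is 2021-07-03, when work began; D was recorded 233 days after the deed, outside the 45-day window, so it keeps its recording date; E relates back to 2019-03-27 (work commenced).
C is an owners-association assessment lien, so it outranks all other liens regardless of date.
Among the remaining liens, by effective date: A (2019-03-02), E (2019-03-27), D (2019-12-30), B (2021-07-03).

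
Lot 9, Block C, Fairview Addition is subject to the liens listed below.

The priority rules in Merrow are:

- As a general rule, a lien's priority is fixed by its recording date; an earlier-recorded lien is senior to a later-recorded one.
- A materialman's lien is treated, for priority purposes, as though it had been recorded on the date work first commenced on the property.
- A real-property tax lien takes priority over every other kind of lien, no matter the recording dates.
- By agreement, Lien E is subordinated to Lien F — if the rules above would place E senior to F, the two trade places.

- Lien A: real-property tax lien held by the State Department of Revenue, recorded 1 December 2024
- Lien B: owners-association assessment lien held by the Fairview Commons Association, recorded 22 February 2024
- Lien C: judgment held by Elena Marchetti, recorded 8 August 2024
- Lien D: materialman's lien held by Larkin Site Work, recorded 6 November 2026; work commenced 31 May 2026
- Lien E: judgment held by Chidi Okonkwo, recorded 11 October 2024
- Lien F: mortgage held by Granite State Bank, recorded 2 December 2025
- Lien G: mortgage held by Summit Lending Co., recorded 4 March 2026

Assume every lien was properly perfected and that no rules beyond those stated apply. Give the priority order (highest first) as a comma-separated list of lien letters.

A, B, C, F, E, G, D

Adjusting effective dates: D is treated as recorded 31 May 2026, the work-commencement date.
As a real-property tax lien, A is senior to every other lien.
Remaining liens by effective date: B (22 February 2024), C (8 August 2024), E (11 October 2024), F (2 December 2025), G (4 March 2026), D (31 May 2026).
Because E would otherwise rank above F, the subordination swaps them.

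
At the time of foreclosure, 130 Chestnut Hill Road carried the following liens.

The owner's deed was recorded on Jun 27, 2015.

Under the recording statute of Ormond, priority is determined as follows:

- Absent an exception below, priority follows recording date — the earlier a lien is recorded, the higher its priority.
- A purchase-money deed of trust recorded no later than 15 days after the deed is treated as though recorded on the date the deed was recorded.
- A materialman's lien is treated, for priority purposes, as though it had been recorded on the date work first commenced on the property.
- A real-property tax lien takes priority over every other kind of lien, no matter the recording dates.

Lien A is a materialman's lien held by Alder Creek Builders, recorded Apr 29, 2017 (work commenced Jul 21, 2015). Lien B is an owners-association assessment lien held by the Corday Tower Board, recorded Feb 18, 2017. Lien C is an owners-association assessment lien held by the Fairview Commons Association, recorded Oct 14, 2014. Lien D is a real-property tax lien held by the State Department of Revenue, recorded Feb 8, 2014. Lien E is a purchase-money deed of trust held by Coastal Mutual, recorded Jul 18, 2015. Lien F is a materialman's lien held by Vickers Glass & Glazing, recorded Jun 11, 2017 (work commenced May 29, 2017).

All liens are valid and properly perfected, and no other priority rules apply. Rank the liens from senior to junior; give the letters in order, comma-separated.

Effective dates: A is treated as recorded Jul 21, 2015, the work-commencement date; E was recorded 21 days after the deed, outside the 15-day window, so it keeps its recording date; F's effective date is May 29, 2017, when work began.
D, as a real-property tax lien, has superpriority and ranks first.
The other liens, earliest effective date first: C (Oct 14, 2014), E (Jul 18, 2015), A (Jul 21, 2015), B (Feb 18, 2017), F (May 29, 2017).

D, C, E, A, B, F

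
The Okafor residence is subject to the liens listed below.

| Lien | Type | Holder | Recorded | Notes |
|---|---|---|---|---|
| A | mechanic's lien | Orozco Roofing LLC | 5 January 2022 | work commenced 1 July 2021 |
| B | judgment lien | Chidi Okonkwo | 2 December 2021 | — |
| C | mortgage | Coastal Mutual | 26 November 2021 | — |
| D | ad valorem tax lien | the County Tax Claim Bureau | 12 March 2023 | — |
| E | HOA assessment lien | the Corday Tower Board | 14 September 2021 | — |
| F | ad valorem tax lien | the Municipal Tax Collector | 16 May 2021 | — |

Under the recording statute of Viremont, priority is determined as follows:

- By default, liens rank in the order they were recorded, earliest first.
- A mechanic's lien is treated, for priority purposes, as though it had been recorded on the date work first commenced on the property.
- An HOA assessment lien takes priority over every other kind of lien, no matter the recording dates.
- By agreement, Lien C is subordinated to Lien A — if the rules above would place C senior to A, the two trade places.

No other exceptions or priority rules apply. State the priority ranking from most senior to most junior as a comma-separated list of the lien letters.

Adjusting effective dates: A relates back to 1 July 2021 (work commenced).
E, as an HOA assessment lien, has superpriority and ranks first.
Ordering the rest by effective date: F (16 May 2021), A (1 July 2021), C (26 November 2021), B (2 December 2021), D (12 March 2023).
C is already junior to A, so the subordination agreement changes nothing.

E, F, A, C, B, D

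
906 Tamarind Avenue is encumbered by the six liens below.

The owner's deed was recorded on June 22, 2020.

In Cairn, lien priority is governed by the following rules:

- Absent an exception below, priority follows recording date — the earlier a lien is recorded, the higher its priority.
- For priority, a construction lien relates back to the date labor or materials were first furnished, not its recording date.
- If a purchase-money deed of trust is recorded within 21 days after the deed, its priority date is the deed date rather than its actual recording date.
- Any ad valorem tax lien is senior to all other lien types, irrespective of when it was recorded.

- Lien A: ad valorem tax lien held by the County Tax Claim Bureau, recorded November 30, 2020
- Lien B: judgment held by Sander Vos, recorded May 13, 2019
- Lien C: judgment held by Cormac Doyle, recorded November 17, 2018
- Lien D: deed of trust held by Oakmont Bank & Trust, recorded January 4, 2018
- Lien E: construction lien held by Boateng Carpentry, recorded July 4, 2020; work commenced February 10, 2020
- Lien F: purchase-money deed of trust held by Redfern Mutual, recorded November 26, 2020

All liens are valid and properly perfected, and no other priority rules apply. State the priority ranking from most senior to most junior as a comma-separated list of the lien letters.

A, D, C, B, E, F

Adjusting effective dates: E is treated as recorded February 10, 2020, the work-commencement date; F missed the 21-day window (157 days after the deed), so its recording date stands.
As an ad valorem tax lien, A is senior to every other lien.
The other liens, earliest effective date first: D (January 4, 2018), C (November 17, 2018), B (May 13, 2019), E (February 10, 2020), F (November 26, 2020).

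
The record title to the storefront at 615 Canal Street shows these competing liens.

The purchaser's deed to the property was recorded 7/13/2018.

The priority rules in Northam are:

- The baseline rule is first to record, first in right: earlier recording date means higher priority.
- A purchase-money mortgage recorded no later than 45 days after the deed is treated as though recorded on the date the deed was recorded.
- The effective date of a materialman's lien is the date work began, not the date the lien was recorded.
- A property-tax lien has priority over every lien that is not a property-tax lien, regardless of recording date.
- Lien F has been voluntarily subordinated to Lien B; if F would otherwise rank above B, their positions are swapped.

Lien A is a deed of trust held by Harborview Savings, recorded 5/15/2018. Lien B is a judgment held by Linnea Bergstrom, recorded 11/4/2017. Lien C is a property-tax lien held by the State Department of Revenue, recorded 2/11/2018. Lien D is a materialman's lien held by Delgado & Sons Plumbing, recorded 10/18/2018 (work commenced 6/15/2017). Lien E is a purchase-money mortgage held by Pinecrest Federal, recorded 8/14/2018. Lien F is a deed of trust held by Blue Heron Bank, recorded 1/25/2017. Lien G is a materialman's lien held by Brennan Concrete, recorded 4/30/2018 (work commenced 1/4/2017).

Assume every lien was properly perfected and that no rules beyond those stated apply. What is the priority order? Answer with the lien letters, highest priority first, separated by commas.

C, G, B, D, F, A, E

Adjusting effective dates: D's effective date is 6/15/2017, when work began; E's effective date is the deed date, 7/13/2018; G relates back to 1/4/2017 (work commenced).
C is a property-tax lien and takes priority over every other lien.
Ordering the rest by effective date: G (1/4/2017), F (1/25/2017), D (6/15/2017), B (11/4/2017), A (5/15/2018), E (7/13/2018).
The subordination applies — F was senior to B — so F and B swap.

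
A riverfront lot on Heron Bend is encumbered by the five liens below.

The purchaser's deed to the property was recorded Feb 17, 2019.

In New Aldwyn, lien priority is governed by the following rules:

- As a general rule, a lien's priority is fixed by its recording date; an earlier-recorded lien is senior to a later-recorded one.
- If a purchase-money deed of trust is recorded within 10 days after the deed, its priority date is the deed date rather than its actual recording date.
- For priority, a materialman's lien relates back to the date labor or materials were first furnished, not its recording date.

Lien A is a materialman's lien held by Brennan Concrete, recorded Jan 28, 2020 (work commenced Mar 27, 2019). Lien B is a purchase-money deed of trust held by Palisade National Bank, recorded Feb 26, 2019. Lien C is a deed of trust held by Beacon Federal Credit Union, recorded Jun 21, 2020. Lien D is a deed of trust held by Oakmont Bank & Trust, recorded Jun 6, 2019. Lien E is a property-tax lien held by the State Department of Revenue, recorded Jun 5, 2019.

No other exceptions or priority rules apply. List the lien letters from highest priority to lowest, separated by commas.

Effective dates after the stated exceptions: A is treated as recorded Mar 27, 2019, the work-commencement date; B's effective date is the deed date, Feb 17, 2019.
By effective date, earliest first: B (Feb 17, 2019), A (Mar 27, 2019), E (Jun 5, 2019), D (Jun 6, 2019), C (Jun 21, 2020).

B, A, E, D, C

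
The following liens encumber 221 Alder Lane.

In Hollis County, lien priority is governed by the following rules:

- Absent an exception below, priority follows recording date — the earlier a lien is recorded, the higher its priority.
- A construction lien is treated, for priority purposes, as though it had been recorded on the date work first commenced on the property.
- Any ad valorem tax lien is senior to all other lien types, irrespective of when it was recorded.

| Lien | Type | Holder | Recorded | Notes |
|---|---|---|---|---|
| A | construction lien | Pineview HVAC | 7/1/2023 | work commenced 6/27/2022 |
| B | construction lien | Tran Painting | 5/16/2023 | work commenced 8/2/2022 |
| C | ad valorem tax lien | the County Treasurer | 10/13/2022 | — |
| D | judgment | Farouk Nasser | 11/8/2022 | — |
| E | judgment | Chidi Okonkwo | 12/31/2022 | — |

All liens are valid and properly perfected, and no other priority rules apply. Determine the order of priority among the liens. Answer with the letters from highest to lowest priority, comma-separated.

C, A, B, D, E

Effective dates after the stated exceptions: A is treated as recorded 6/27/2022, the work-commencement date; B's effective date is 8/2/2022, when work began.
C is an ad valorem tax lien and takes priority over every other lien.
The other liens, earliest effective date first: A (6/27/2022), B (8/2/2022), D (11/8/2022), E (12/31/2022).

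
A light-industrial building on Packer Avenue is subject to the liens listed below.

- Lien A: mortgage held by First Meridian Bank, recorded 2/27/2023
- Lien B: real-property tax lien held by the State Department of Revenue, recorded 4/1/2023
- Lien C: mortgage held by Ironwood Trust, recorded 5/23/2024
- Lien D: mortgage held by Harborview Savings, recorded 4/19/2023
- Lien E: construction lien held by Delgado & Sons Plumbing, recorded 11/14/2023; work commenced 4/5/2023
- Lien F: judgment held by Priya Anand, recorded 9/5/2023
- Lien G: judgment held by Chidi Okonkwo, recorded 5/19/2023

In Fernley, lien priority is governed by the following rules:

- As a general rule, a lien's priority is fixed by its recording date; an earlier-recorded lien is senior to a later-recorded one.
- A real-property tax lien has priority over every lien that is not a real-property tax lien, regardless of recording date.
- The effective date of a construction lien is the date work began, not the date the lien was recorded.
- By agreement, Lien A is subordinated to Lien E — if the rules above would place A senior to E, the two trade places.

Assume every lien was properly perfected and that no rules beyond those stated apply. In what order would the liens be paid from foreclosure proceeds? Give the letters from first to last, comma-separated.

B, E, A, D, G, F, C

Effective dates after the stated exceptions: E's effective date is 4/5/2023, when work began.
As a real-property tax lien, B is senior to every other lien.
Remaining liens by effective date: A (2/27/2023), E (4/5/2023), D (4/19/2023), G (5/19/2023), F (9/5/2023), C (5/23/2024).
Because A would otherwise rank above E, the subordination swaps them.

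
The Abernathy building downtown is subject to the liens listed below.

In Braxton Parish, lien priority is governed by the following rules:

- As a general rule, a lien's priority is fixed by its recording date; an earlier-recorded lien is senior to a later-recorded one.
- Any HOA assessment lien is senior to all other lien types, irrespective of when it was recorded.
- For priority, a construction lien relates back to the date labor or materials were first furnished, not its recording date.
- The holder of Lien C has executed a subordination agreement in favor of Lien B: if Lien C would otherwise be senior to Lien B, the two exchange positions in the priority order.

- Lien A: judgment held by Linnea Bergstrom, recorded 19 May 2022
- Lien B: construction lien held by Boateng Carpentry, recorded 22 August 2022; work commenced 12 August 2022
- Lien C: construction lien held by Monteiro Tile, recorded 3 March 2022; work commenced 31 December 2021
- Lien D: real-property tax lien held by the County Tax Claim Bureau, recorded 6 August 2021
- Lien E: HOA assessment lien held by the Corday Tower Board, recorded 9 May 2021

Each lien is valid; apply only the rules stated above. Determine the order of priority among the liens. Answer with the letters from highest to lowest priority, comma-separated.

E, D, B, A, C

Adjusting effective dates: B's effective date is 12 August 2022, when work began; C's effective date is 31 December 2021, when work began.
E is an HOA assessment lien, so it outranks all other liens regardless of date.
The other liens, earliest effective date first: D (6 August 2021), C (31 December 2021), A (19 May 2022), B (12 August 2022).
The subordination applies — C was senior to B — so C and B swap.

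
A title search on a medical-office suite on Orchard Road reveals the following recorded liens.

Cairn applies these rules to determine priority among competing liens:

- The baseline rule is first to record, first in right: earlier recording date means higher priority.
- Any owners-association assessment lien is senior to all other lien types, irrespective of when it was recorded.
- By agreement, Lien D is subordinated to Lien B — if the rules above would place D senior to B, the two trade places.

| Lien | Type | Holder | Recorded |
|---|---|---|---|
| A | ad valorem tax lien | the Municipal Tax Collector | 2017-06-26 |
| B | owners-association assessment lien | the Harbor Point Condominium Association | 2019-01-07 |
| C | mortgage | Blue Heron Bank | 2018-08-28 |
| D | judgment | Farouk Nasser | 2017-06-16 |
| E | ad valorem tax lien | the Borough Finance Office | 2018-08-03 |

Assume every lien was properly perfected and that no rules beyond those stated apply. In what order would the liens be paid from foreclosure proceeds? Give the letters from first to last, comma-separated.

B, D, A, E, C

As an owners-association assessment lien, B is senior to every other lien.
Ordering the rest by effective date: D (2017-06-16), A (2017-06-26), E (2018-08-03), C (2018-08-28).
D already ranks below B; the subordination has no effect.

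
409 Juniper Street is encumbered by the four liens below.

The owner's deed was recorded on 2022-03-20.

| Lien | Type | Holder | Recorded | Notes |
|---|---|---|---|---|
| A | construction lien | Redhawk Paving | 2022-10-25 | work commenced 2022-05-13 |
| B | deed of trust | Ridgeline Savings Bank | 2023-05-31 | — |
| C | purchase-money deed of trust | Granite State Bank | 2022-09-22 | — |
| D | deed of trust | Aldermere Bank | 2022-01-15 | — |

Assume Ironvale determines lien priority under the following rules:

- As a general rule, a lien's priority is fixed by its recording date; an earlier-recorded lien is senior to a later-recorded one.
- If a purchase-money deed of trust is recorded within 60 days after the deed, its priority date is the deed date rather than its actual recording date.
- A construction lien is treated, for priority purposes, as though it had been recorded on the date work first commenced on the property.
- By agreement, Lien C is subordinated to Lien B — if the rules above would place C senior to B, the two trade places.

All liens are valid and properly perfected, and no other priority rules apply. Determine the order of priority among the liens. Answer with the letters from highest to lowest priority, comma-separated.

Adjusting effective dates: A's effective date is 2022-05-13, when work began; C missed the 60-day window (186 days after the deed), so its recording date stands.
Sorted by effective date: D (2022-01-15), A (2022-05-13), C (2022-09-22), B (2023-05-31).
C would otherwise be senior to B, so under the subordination agreement C and B exchange positions.

D, A, B, C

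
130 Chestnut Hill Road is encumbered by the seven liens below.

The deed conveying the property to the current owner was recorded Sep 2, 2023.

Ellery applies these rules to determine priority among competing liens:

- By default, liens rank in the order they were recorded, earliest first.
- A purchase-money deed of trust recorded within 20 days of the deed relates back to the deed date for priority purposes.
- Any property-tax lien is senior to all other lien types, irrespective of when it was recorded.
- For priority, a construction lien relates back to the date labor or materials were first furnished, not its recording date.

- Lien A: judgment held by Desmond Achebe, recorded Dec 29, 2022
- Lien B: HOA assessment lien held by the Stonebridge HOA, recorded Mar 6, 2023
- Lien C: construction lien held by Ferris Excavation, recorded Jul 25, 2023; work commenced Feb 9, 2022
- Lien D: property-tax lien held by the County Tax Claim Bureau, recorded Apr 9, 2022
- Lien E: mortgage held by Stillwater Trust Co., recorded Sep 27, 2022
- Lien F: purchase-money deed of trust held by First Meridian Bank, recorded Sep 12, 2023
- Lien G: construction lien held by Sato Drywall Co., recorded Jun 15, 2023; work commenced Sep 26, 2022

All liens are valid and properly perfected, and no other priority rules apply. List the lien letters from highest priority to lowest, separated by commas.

Effective dates after the stated exceptions: C relates back to Feb 9, 2022 (work commenced); F relates back to the deed date Sep 2, 2023; G's effective date is Sep 26, 2022, when work began.
D, as a property-tax lien, has superpriority and ranks first.
Among the remaining liens, by effective date: C (Feb 9, 2022), G (Sep 26, 2022), E (Sep 27, 2022), A (Dec 29, 2022), B (Mar 6, 2023), F (Sep 2, 2023).

D, C, G, E, A, B, F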